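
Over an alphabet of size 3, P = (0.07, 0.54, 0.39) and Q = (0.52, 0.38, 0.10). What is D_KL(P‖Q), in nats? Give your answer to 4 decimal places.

D(P‖Q) = Σ p·ln(p/q).
  0.07·ln(0.07/0.52) = -0.14037
  0.54·ln(0.54/0.38) = 0.18975
  0.39·ln(0.39/0.10) = 0.53078
D(P‖Q) = 0.5802 nats.

0.5802 nats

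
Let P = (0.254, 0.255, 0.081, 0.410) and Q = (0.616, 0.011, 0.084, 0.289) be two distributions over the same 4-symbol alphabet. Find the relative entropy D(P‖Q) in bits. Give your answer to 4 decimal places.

1.0344 bits

D(P‖Q) = Σ p·log₂(p/q).
  0.254·log₂(0.254/0.616) = -0.32464
  0.255·log₂(0.255/0.011) = 1.15641
  0.081·log₂(0.081/0.084) = -0.00425
  0.410·log₂(0.410/0.289) = 0.20687
D(P‖Q) = 1.0344 bits.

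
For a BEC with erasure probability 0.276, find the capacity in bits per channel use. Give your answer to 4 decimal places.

Binary erasure channel: capacity C = 1 − ε.
C = 1 − 0.276 = 0.7240 bits per channel use.

0.7240 bits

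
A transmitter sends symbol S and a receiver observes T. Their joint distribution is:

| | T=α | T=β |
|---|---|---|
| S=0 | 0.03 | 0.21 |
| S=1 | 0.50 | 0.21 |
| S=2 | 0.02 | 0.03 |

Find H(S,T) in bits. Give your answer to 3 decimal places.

1.862 bits

H(S,T) = −Σ p(x,y)·log₂ p(x,y) over all 6 cells.
  cell (0,α): −0.03·log₂0.03 = 0.1518
  cell (0,β): −0.21·log₂0.21 = 0.4728
  cell (1,α): −0.50·log₂0.50 = 0.5000
  cell (1,β): −0.21·log₂0.21 = 0.4728
  cell (2,α): −0.02·log₂0.02 = 0.1129
  cell (2,β): −0.03·log₂0.03 = 0.1518
Sum = 1.862 bits.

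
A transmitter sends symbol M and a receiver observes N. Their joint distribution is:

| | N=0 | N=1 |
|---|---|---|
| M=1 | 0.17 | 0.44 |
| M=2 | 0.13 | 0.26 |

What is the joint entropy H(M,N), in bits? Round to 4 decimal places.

1.8437 bits

H(M,N) = −Σ p(x,y)·log₂ p(x,y) over all 4 cells.
  cell (1,0): −0.17·log₂0.17 = 0.43459
  cell (1,1): −0.44·log₂0.44 = 0.52115
  cell (2,0): −0.13·log₂0.13 = 0.38264
  cell (2,1): −0.26·log₂0.26 = 0.50529
Sum = 1.8437 bits.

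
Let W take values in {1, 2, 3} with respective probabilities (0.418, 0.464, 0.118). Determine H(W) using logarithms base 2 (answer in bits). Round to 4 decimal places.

H(W) = −Σ p·log₂ p.
  −(0.418)·log₂(0.418) = 0.52602
  −(0.464)·log₂(0.464) = 0.51402
  −(0.118)·log₂(0.118) = 0.36381
Sum: 0.52602 + 0.51402 + 0.36381 = 1.4039 bits.

1.4039 bits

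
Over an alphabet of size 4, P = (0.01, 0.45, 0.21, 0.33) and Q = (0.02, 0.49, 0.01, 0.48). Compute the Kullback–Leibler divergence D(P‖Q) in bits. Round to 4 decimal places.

D(P‖Q) = Σ p·log₂(p/q).
  0.01·log₂(0.01/0.02) = -0.01000
  0.45·log₂(0.45/0.49) = -0.05529
  0.21·log₂(0.21/0.01) = 0.92239
  0.33·log₂(0.33/0.48) = -0.17839
D(P‖Q) = 0.6787 bits.

0.6787 bits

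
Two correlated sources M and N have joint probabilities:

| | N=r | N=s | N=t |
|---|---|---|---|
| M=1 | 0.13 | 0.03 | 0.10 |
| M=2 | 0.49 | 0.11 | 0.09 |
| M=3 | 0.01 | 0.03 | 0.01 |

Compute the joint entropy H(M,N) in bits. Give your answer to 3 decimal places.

H(M,N) = −Σ p(x,y)·log₂ p(x,y) over all 9 cells.
  cell (1,r): −0.13·log₂0.13 = 0.3826
  cell (1,s): −0.03·log₂0.03 = 0.1518
  cell (1,t): −0.10·log₂0.10 = 0.3322
  cell (2,r): −0.49·log₂0.49 = 0.5043
  cell (2,s): −0.11·log₂0.11 = 0.3503
  cell (2,t): −0.09·log₂0.09 = 0.3127
  cell (3,r): −0.01·log₂0.01 = 0.0664
  cell (3,s): −0.03·log₂0.03 = 0.1518
  cell (3,t): −0.01·log₂0.01 = 0.0664
Sum = 2.318 bits.

2.318 bits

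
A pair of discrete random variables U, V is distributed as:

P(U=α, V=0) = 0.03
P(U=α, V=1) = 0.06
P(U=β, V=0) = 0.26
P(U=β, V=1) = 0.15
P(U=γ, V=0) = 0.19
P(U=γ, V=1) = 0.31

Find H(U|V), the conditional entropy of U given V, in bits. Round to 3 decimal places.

1.291 bits

Marginals: p(U) = (0.0900, 0.4100, 0.5000), p(V) = (0.4800, 0.5200).
H(U|V) = Σ p(V) · H(U|V=·).
  V=0: p=0.4800, H(U|V=0) = 1.2584
  V=1: p=0.5200, H(U|V=1) = 1.3217
Weighted sum = 1.291 bits.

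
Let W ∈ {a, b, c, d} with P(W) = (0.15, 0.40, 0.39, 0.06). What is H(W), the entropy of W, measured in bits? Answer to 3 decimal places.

1.713 bits

H(W) = −Σ p·log₂ p.
  −(0.15)·log₂(0.15) = 0.4105
  −(0.40)·log₂(0.40) = 0.5288
  −(0.39)·log₂(0.39) = 0.5298
  −(0.06)·log₂(0.06) = 0.2435
Sum: 0.4105 + 0.5288 + 0.5298 + 0.2435 = 1.713 bits.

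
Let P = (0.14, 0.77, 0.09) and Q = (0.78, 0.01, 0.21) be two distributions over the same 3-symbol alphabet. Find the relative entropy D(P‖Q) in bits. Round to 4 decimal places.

4.3685 bits

D(P‖Q) = Σ p·log₂(p/q).
  0.14·log₂(0.14/0.78) = -0.34693
  0.77·log₂(0.77/0.01) = 4.82543
  0.09·log₂(0.09/0.21) = -0.11002
D(P‖Q) = 4.3685 bits.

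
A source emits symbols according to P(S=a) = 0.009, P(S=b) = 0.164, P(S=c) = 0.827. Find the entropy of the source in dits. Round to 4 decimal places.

H(S) = −Σ p·log₁₀ p.
  −(0.009)·log₁₀(0.009) = 0.01841
  −(0.164)·log₁₀(0.164) = 0.12877
  −(0.827)·log₁₀(0.827) = 0.06822
Sum: 0.01841 + 0.12877 + 0.06822 = 0.2154 dits.

0.2154 dits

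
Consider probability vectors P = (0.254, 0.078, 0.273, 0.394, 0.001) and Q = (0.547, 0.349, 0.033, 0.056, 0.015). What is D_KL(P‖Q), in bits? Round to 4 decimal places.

D(P‖Q) = Σ p·log₂(p/q).
  0.254·log₂(0.254/0.547) = -0.28110
  0.078·log₂(0.078/0.349) = -0.16861
  0.273·log₂(0.273/0.033) = 0.83220
  0.394·log₂(0.394/0.056) = 1.10899
  0.001·log₂(0.001/0.015) = -0.00391
D(P‖Q) = 1.4876 bits.

1.4876 bits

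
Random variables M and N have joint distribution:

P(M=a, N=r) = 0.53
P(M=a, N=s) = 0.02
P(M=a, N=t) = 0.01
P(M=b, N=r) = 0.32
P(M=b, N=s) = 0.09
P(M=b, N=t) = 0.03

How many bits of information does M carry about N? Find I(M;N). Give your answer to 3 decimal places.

Marginals: p(M) = (0.5600, 0.4400), p(N) = (0.8500, 0.1100, 0.0400).
I(M;N) = H(M) + H(N) − H(M,N).
H(M) = 0.9896, H(N) = 0.7353, H(M,N) = 1.6552.
I(M;N) = 0.9896 + 0.7353 − 1.6552 = 0.070 bits.

0.070 bits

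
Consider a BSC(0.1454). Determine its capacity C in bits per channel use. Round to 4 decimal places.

Binary symmetric channel: C = 1 − h₂(ε) where h₂ is the binary entropy function.
h₂(0.1454) = −0.1454·log₂0.1454 − 0.8546·log₂0.8546 = 0.5982.
C = 1 − 0.5982 = 0.4018 bits per channel use.

0.4018 bits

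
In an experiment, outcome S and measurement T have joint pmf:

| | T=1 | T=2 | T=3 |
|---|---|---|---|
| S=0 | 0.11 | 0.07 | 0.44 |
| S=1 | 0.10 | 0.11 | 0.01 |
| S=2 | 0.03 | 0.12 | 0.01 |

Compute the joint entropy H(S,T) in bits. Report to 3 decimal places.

H(S,T) = −Σ p(x,y)·log₂ p(x,y) over all 9 cells.
  cell (0,1): −0.11·log₂0.11 = 0.3503
  cell (0,2): −0.07·log₂0.07 = 0.2686
  cell (0,3): −0.44·log₂0.44 = 0.5211
  cell (1,1): −0.10·log₂0.10 = 0.3322
  cell (1,2): −0.11·log₂0.11 = 0.3503
  cell (1,3): −0.01·log₂0.01 = 0.0664
  cell (2,1): −0.03·log₂0.03 = 0.1518
  cell (2,2): −0.12·log₂0.12 = 0.3671
  cell (2,3): −0.01·log₂0.01 = 0.0664
Sum = 2.474 bits.

2.474 bits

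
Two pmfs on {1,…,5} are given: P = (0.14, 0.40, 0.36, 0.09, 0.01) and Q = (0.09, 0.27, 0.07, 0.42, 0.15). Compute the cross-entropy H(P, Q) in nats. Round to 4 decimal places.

H(P,Q) = −Σ p·ln q.
  −0.14·ln(0.09) = 0.33711
  −0.40·ln(0.27) = 0.52373
  −0.36·ln(0.07) = 0.95733
  −0.09·ln(0.42) = 0.07808
  −0.01·ln(0.15) = 0.01897
H(P,Q) = 1.9152 nats.

1.9152 nats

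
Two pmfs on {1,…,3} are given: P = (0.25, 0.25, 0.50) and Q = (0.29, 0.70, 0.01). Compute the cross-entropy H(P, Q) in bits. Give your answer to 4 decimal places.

H(P,Q) = −Σ p·log₂ q.
  −0.25·log₂(0.29) = 0.44647
  −0.25·log₂(0.70) = 0.12864
  −0.50·log₂(0.01) = 3.32193
H(P,Q) = 3.8970 bits.

3.8970 bits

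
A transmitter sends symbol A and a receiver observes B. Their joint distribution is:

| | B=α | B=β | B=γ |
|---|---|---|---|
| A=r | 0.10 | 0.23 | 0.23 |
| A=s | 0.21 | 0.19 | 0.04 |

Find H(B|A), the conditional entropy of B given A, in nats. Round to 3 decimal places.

0.992 nats

Marginals: p(A) = (0.5600, 0.4400), p(B) = (0.3100, 0.4200, 0.2700).
H(B|A) = Σ p(A) · H(B|A=·).
  A=r: p=0.5600, H(B|A=r) = 1.0386
  A=s: p=0.4400, H(B|A=s) = 0.9336
Weighted sum = 0.992 nats.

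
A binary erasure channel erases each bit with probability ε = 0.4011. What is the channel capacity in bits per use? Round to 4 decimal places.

0.5989 bits

Binary erasure channel: capacity C = 1 − ε.
C = 1 − 0.4011 = 0.5989 bits per channel use.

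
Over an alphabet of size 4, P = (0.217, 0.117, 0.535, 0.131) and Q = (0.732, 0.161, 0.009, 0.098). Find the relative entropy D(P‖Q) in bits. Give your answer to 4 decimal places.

D(P‖Q) = Σ p·log₂(p/q).
  0.217·log₂(0.217/0.732) = -0.38065
  0.117·log₂(0.117/0.161) = -0.05388
  0.535·log₂(0.535/0.009) = 3.15301
  0.131·log₂(0.131/0.098) = 0.05485
D(P‖Q) = 2.7733 bits.

2.7733 bits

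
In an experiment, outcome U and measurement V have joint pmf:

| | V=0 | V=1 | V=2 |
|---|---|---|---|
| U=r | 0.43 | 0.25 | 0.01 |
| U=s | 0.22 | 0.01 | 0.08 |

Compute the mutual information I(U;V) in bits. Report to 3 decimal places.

Marginals: p(U) = (0.6900, 0.3100), p(V) = (0.6500, 0.2600, 0.0900).
I(U;V) = H(U) + H(V) − H(U,V).
H(U) = 0.8932, H(V) = 1.2219, H(U,V) = 1.9285.
I(U;V) = 0.8932 + 1.2219 − 1.9285 = 0.187 bits.

0.187 bits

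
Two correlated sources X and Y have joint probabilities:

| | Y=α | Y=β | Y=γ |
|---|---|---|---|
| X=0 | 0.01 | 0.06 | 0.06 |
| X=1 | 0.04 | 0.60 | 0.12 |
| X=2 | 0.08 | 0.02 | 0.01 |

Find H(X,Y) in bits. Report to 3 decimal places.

H(X,Y) = −Σ p(x,y)·log₂ p(x,y) over all 9 cells.
  cell (0,α): −0.01·log₂0.01 = 0.0664
  cell (0,β): −0.06·log₂0.06 = 0.2435
  cell (0,γ): −0.06·log₂0.06 = 0.2435
  cell (1,α): −0.04·log₂0.04 = 0.1858
  cell (1,β): −0.60·log₂0.60 = 0.4422
  cell (1,γ): −0.12·log₂0.12 = 0.3671
  cell (2,α): −0.08·log₂0.08 = 0.2915
  cell (2,β): −0.02·log₂0.02 = 0.1129
  cell (2,γ): −0.01·log₂0.01 = 0.0664
Sum = 2.019 bits.

2.019 bits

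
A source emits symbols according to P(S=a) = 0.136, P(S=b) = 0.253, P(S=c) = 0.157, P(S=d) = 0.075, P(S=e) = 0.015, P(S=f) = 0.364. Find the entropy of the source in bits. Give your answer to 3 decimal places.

H(S) = −Σ p·log₂ p.
  −(0.136)·log₂(0.136) = 0.3915
  −(0.253)·log₂(0.253) = 0.5016
  −(0.157)·log₂(0.157) = 0.4194
  −(0.075)·log₂(0.075) = 0.2803
  −(0.015)·log₂(0.015) = 0.0909
  −(0.364)·log₂(0.364) = 0.5307
Sum: 0.3915 + 0.5016 + 0.4194 + 0.2803 + 0.0909 + 0.5307 = 2.214 bits.

2.214 bits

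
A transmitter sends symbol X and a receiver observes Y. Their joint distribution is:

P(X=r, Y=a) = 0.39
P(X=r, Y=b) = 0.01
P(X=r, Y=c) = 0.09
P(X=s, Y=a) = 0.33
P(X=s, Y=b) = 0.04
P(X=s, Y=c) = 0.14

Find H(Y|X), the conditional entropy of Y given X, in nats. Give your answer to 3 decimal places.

0.707 nats

Marginals: p(X) = (0.4900, 0.5100), p(Y) = (0.7200, 0.0500, 0.2300).
H(Y|X) = Σ p(X) · H(Y|X=·).
  X=r: p=0.4900, H(Y|X=r) = 0.5724
  X=s: p=0.5100, H(Y|X=s) = 0.8362
Weighted sum = 0.707 nats.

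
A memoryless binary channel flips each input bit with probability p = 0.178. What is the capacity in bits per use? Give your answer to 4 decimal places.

Binary symmetric channel: C = 1 − h₂(ε) where h₂ is the binary entropy function.
h₂(0.178) = −0.178·log₂0.178 − 0.822·log₂0.822 = 0.6757.
C = 1 − 0.6757 = 0.3243 bits per channel use.

0.3243 bits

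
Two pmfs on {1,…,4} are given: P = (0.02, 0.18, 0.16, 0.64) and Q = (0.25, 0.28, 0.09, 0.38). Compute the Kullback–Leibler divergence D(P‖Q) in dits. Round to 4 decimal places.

D(P‖Q) = Σ p·log₁₀(p/q).
  0.02·log₁₀(0.02/0.25) = -0.02194
  0.18·log₁₀(0.18/0.28) = -0.03454
  0.16·log₁₀(0.16/0.09) = 0.03998
  0.64·log₁₀(0.64/0.38) = 0.14489
D(P‖Q) = 0.1284 dits.

0.1284 dits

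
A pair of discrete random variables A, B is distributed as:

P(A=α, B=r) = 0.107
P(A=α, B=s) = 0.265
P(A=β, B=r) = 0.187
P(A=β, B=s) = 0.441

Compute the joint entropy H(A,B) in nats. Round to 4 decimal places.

H(A,B) = −Σ p(x,y)·ln p(x,y) over all 4 cells.
  cell (α,r): −0.107·ln0.107 = 0.23914
  cell (α,s): −0.265·ln0.265 = 0.35193
  cell (β,r): −0.187·ln0.187 = 0.31353
  cell (β,s): −0.441·ln0.441 = 0.36105
Sum = 1.2656 nats.

1.2656 nats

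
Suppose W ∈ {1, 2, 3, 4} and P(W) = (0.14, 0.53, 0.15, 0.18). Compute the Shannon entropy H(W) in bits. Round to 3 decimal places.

H(W) = −Σ p·log₂ p.
  −(0.14)·log₂(0.14) = 0.3971
  −(0.53)·log₂(0.53) = 0.4854
  −(0.15)·log₂(0.15) = 0.4105
  −(0.18)·log₂(0.18) = 0.4453
Sum: 0.3971 + 0.4854 + 0.4105 + 0.4453 = 1.738 bits.

1.738 bits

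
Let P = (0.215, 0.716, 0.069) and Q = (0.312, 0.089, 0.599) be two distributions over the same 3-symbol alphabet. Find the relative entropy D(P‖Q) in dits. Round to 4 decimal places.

0.5488 dits

D(P‖Q) = Σ p·log₁₀(p/q).
  0.215·log₁₀(0.215/0.312) = -0.03477
  0.716·log₁₀(0.716/0.089) = 0.64835
  0.069·log₁₀(0.069/0.599) = -0.06476
D(P‖Q) = 0.5488 dits.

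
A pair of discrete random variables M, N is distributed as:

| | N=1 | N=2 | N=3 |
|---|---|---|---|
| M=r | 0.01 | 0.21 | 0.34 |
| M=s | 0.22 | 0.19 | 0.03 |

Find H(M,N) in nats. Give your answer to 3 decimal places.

1.494 nats

H(M,N) = −Σ p(x,y)·ln p(x,y) over all 6 cells.
  cell (r,1): −0.01·ln0.01 = 0.0461
  cell (r,2): −0.21·ln0.21 = 0.3277
  cell (r,3): −0.34·ln0.34 = 0.3668
  cell (s,1): −0.22·ln0.22 = 0.3331
  cell (s,2): −0.19·ln0.19 = 0.3155
  cell (s,3): −0.03·ln0.03 = 0.1052
Sum = 1.494 nats.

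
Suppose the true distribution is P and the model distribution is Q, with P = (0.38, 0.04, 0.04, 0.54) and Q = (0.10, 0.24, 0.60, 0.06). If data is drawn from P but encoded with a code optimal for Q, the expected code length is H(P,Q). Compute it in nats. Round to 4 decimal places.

2.4717 nats

H(P,Q) = −Σ p·ln q.
  −0.38·ln(0.10) = 0.87498
  −0.04·ln(0.24) = 0.05708
  −0.04·ln(0.60) = 0.02043
  −0.54·ln(0.06) = 1.51924
H(P,Q) = 2.4717 nats.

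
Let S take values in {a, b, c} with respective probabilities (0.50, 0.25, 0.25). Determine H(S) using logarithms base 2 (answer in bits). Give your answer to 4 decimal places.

1.5000 bits

H(S) = −Σ p·log₂ p.
  −(0.50)·log₂(0.50) = 0.50000
  −(0.25)·log₂(0.25) = 0.50000
  −(0.25)·log₂(0.25) = 0.50000
Sum: 0.50000 + 0.50000 + 0.50000 = 1.5000 bits.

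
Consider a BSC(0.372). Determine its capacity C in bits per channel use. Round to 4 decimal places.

Binary symmetric channel: C = 1 − h₂(ε) where h₂ is the binary entropy function.
h₂(0.372) = −0.372·log₂0.372 − 0.628·log₂0.628 = 0.9522.
C = 1 − 0.9522 = 0.0478 bits per channel use.

0.0478 bits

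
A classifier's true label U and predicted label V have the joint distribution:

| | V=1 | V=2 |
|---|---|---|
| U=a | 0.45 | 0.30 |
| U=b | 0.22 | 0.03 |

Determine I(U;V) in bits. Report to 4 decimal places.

0.0544 bits

Marginals: p(U) = (0.7500, 0.2500), p(V) = (0.6700, 0.3300).
I(U;V) = H(U) + H(V) − H(U,V).
H(U) = 0.8113, H(V) = 0.9149, H(U,V) = 1.6718.
I(U;V) = 0.8113 + 0.9149 − 1.6718 = 0.0544 bits.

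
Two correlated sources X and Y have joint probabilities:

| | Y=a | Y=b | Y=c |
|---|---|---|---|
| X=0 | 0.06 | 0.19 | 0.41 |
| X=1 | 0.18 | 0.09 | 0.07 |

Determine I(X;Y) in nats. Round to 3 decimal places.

0.131 nats

Marginals: p(X) = (0.6600, 0.3400), p(Y) = (0.2400, 0.2800, 0.4800).
I(X;Y) = Σ p(x,y)·ln[p(x,y)/(p(x)p(y))].
  (0,a): 0.06·ln(0.3788) = -0.0582
  (0,b): 0.19·ln(1.0281) = 0.0053
  (0,c): 0.41·ln(1.2942) = 0.1057
  (1,a): 0.18·ln(2.2059) = 0.1424
  (1,b): 0.09·ln(0.9454) = -0.0051
  (1,c): 0.07·ln(0.4289) = -0.0593
Sum = 0.131 nats.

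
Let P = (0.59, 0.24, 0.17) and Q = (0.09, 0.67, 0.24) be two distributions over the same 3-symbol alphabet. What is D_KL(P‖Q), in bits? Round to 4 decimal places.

D(P‖Q) = Σ p·log₂(p/q).
  0.59·log₂(0.59/0.09) = 1.60050
  0.24·log₂(0.24/0.67) = -0.35547
  0.17·log₂(0.17/0.24) = -0.08457
D(P‖Q) = 1.1605 bits.

1.1605 bits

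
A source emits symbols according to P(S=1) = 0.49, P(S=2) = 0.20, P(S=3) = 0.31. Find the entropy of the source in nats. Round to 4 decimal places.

H(S) = −Σ p·ln p.
  −(0.49)·ln(0.49) = 0.34954
  −(0.20)·ln(0.20) = 0.32189
  −(0.31)·ln(0.31) = 0.36307
Sum: 0.34954 + 0.32189 + 0.36307 = 1.0345 nats.

1.0345 nats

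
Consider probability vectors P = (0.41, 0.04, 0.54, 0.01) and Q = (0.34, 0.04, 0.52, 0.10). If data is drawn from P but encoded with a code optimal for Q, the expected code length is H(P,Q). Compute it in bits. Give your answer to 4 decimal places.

H(P,Q) = −Σ p·log₂ q.
  −0.41·log₂(0.34) = 0.63812
  −0.04·log₂(0.04) = 0.18575
  −0.54·log₂(0.52) = 0.50944
  −0.01·log₂(0.10) = 0.03322
H(P,Q) = 1.3665 bits.

1.3665 bits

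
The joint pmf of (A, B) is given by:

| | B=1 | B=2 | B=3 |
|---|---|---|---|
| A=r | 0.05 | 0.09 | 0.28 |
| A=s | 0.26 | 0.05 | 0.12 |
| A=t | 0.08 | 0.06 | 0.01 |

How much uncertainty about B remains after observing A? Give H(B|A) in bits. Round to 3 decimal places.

1.273 bits

Chain rule: H(B|A) = H(A,B) − H(A).
Marginals: p(A) = (0.4200, 0.4300, 0.1500), p(B) = (0.3900, 0.2000, 0.4100).
H(A,B) = 2.7329 bits; H(A) = 1.4598 bits.
H(B|A) = 2.7329 − 1.4598 = 1.273 bits.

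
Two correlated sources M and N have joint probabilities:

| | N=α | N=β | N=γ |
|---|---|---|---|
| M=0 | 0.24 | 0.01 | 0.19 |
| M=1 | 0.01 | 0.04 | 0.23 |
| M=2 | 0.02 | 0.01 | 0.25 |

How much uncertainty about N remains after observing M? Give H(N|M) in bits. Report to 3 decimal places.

Chain rule: H(N|M) = H(M,N) − H(M).
Marginals: p(M) = (0.4400, 0.2800, 0.2800), p(N) = (0.2700, 0.0600, 0.6700).
H(M,N) = 2.4350 bits; H(M) = 1.5496 bits.
H(N|M) = 2.4350 − 1.5496 = 0.885 bits.

0.885 bits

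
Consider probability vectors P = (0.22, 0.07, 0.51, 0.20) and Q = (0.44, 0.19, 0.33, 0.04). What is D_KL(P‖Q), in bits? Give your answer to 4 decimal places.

D(P‖Q) = Σ p·log₂(p/q).
  0.22·log₂(0.22/0.44) = -0.22000
  0.07·log₂(0.07/0.19) = -0.10084
  0.51·log₂(0.51/0.33) = 0.32030
  0.20·log₂(0.20/0.04) = 0.46439
D(P‖Q) = 0.4638 bits.

0.4638 bits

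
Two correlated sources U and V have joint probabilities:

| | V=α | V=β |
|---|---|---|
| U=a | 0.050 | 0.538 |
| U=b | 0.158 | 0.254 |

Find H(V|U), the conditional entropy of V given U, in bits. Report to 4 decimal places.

0.6425 bits

Marginals: p(U) = (0.5880, 0.4120), p(V) = (0.2080, 0.7920).
H(V|U) = Σ p(U) · H(V|U=·).
  U=a: p=0.5880, H(V|U=a) = 0.4197
  U=b: p=0.4120, H(V|U=b) = 0.9605
Weighted sum = 0.6425 bits.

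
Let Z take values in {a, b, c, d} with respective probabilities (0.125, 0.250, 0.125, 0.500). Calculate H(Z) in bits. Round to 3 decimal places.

1.750 bits

H(Z) = −Σ p·log₂ p.
  −(0.125)·log₂(0.125) = 0.3750
  −(0.250)·log₂(0.250) = 0.5000
  −(0.125)·log₂(0.125) = 0.3750
  −(0.500)·log₂(0.500) = 0.5000
Sum: 0.3750 + 0.5000 + 0.3750 + 0.5000 = 1.750 bits.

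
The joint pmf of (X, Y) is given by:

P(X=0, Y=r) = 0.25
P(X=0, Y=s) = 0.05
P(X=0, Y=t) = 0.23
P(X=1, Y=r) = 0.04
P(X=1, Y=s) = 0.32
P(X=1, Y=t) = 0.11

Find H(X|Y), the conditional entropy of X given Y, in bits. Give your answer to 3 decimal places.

Chain rule: H(X|Y) = H(X,Y) − H(Y).
Marginals: p(X) = (0.5300, 0.4700), p(Y) = (0.2900, 0.3700, 0.3400).
H(X,Y) = 2.2658 bits; H(Y) = 1.5778 bits.
H(X|Y) = 2.2658 − 1.5778 = 0.688 bits.

0.688 bits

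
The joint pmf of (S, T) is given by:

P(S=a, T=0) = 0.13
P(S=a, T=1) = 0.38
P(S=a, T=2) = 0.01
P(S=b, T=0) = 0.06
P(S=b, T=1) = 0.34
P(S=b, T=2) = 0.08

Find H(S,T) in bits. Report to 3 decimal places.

H(S,T) = −Σ p(x,y)·log₂ p(x,y) over all 6 cells.
  cell (a,0): −0.13·log₂0.13 = 0.3826
  cell (a,1): −0.38·log₂0.38 = 0.5305
  cell (a,2): −0.01·log₂0.01 = 0.0664
  cell (b,0): −0.06·log₂0.06 = 0.2435
  cell (b,1): −0.34·log₂0.34 = 0.5292
  cell (b,2): −0.08·log₂0.08 = 0.2915
Sum = 2.044 bits.

2.044 bits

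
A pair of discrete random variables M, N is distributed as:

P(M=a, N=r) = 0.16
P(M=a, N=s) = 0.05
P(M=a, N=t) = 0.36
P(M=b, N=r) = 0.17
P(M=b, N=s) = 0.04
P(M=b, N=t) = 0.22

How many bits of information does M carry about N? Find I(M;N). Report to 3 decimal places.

0.011 bits

Marginals: p(M) = (0.5700, 0.4300), p(N) = (0.3300, 0.0900, 0.5800).
I(M;N) = Σ p(x,y)·log₂[p(x,y)/(p(x)p(y))].
  (a,r): 0.16·log₂(0.8506) = -0.0373
  (a,s): 0.05·log₂(0.9747) = -0.0019
  (a,t): 0.36·log₂(1.0889) = 0.0442
  (b,r): 0.17·log₂(1.1980) = 0.0443
  (b,s): 0.04·log₂(1.0336) = 0.0019
  (b,t): 0.22·log₂(0.8821) = -0.0398
Sum = 0.011 bits.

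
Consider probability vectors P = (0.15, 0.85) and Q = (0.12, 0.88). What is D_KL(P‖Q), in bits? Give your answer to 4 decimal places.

0.0058 bits

D(P‖Q) = Σ p·log₂(p/q).
  0.15·log₂(0.15/0.12) = 0.04829
  0.85·log₂(0.85/0.88) = -0.04253
D(P‖Q) = 0.0058 bits.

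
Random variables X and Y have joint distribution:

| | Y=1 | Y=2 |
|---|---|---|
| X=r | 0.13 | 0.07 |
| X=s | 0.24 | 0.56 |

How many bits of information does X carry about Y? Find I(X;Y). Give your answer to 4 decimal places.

Marginals: p(X) = (0.2000, 0.8000), p(Y) = (0.3700, 0.6300).
I(X;Y) = H(X) + H(Y) − H(X,Y).
H(X) = 0.7219, H(Y) = 0.9507, H(X,Y) = 1.6138.
I(X;Y) = 0.7219 + 0.9507 − 1.6138 = 0.0588 bits.

0.0588 bits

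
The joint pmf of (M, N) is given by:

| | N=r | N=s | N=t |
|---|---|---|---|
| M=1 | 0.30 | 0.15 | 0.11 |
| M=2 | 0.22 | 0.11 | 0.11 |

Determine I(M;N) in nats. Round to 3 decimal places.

Marginals: p(M) = (0.5600, 0.4400), p(N) = (0.5200, 0.2600, 0.2200).
I(M;N) = H(M) + H(N) − H(M,N).
H(M) = 0.6859, H(N) = 1.0234, H(M,N) = 1.7073.
I(M;N) = 0.6859 + 1.0234 − 1.7073 = 0.002 nats.

0.002 nats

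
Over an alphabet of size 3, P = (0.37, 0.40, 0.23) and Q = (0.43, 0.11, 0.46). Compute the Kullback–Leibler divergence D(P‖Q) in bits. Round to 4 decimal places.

D(P‖Q) = Σ p·log₂(p/q).
  0.37·log₂(0.37/0.43) = -0.08022
  0.40·log₂(0.40/0.11) = 0.74500
  0.23·log₂(0.23/0.46) = -0.23000
D(P‖Q) = 0.4348 bits.

0.4348 bits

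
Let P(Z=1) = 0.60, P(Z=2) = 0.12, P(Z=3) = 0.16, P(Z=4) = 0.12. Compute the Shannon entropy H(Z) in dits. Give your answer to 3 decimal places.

0.481 dits

H(Z) = −Σ p·log₁₀ p.
  −(0.60)·log₁₀(0.60) = 0.1331
  −(0.12)·log₁₀(0.12) = 0.1105
  −(0.16)·log₁₀(0.16) = 0.1273
  −(0.12)·log₁₀(0.12) = 0.1105
Sum: 0.1331 + 0.1105 + 0.1273 + 0.1105 = 0.481 dits.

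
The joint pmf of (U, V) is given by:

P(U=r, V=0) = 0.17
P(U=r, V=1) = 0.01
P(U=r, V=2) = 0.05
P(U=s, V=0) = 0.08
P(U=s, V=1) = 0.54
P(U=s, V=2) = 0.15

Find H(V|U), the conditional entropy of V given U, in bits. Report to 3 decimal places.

1.121 bits

Marginals: p(U) = (0.2300, 0.7700), p(V) = (0.2500, 0.5500, 0.2000).
H(V|U) = Σ p(U) · H(V|U=·).
  U=r: p=0.2300, H(V|U=r) = 0.9976
  U=s: p=0.7700, H(V|U=s) = 1.1581
Weighted sum = 1.121 bits.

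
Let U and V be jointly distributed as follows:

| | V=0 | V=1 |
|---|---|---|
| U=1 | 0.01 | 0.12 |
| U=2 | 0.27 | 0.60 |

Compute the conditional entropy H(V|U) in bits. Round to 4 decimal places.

Marginals: p(U) = (0.1300, 0.8700), p(V) = (0.2800, 0.7200).
H(V|U) = Σ p(U) · H(V|U=·).
  U=1: p=0.1300, H(V|U=1) = 0.3912
  U=2: p=0.8700, H(V|U=2) = 0.8936
Weighted sum = 0.8283 bits.

0.8283 bits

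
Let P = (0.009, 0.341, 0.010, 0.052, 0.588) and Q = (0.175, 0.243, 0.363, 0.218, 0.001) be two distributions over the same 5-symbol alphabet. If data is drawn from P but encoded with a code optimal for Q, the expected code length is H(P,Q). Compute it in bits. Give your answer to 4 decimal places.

6.7074 bits

H(P,Q) = −Σ p·log₂ q.
  −0.009·log₂(0.175) = 0.02263
  −0.341·log₂(0.243) = 0.69597
  −0.010·log₂(0.363) = 0.01462
  −0.052·log₂(0.218) = 0.11428
  −0.588·log₂(0.001) = 5.85988
H(P,Q) = 6.7074 bits.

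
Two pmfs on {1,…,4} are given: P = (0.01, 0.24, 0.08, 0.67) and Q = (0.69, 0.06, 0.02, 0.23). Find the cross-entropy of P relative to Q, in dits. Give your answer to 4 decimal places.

0.8584 dits

H(P,Q) = −Σ p·log₁₀ q.
  −0.01·log₁₀(0.69) = 0.00161
  −0.24·log₁₀(0.06) = 0.29324
  −0.08·log₁₀(0.02) = 0.13592
  −0.67·log₁₀(0.23) = 0.42764
H(P,Q) = 0.8584 dits.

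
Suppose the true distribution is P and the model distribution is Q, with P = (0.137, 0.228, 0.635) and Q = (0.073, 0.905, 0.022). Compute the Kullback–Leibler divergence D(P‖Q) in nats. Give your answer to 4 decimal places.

D(P‖Q) = Σ p·ln(p/q).
  0.137·ln(0.137/0.073) = 0.08624
  0.228·ln(0.228/0.905) = -0.31432
  0.635·ln(0.635/0.022) = 2.13524
D(P‖Q) = 1.9072 nats.

1.9072 nats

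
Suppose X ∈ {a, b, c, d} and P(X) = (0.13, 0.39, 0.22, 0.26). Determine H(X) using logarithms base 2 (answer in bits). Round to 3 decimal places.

H(X) = −Σ p·log₂ p.
  −(0.13)·log₂(0.13) = 0.3826
  −(0.39)·log₂(0.39) = 0.5298
  −(0.22)·log₂(0.22) = 0.4806
  −(0.26)·log₂(0.26) = 0.5053
Sum: 0.3826 + 0.5298 + 0.4806 + 0.5053 = 1.898 bits.

1.898 bits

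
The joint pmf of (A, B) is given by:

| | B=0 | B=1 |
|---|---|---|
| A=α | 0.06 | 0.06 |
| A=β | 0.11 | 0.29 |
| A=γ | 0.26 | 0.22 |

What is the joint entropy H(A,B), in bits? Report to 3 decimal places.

H(A,B) = −Σ p(x,y)·log₂ p(x,y) over all 6 cells.
  cell (α,0): −0.06·log₂0.06 = 0.2435
  cell (α,1): −0.06·log₂0.06 = 0.2435
  cell (β,0): −0.11·log₂0.11 = 0.3503
  cell (β,1): −0.29·log₂0.29 = 0.5179
  cell (γ,0): −0.26·log₂0.26 = 0.5053
  cell (γ,1): −0.22·log₂0.22 = 0.4806
Sum = 2.341 bits.

2.341 bits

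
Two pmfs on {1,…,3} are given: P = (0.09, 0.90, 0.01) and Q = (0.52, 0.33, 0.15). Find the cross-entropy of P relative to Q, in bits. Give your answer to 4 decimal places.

H(P,Q) = −Σ p·log₂ q.
  −0.09·log₂(0.52) = 0.08491
  −0.90·log₂(0.33) = 1.43952
  −0.01·log₂(0.15) = 0.02737
H(P,Q) = 1.5518 bits.

1.5518 bits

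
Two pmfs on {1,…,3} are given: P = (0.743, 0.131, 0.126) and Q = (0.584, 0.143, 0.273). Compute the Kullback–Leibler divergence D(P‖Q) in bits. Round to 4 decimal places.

0.1010 bits

D(P‖Q) = Σ p·log₂(p/q).
  0.743·log₂(0.743/0.584) = 0.25811
  0.131·log₂(0.131/0.143) = -0.01656
  0.126·log₂(0.126/0.273) = -0.14055
D(P‖Q) = 0.1010 bits.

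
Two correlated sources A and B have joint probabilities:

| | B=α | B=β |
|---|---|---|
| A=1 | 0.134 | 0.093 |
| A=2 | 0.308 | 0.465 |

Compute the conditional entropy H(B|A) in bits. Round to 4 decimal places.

Chain rule: H(B|A) = H(A,B) − H(A).
Marginals: p(A) = (0.2270, 0.7730), p(B) = (0.4420, 0.5580).
H(A,B) = 1.7442 bits; H(A) = 0.7727 bits.
H(B|A) = 1.7442 − 0.7727 = 0.9715 bits.

0.9715 bits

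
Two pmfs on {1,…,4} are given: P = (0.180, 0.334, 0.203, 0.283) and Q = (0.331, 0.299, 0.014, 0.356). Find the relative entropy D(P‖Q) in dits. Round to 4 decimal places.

D(P‖Q) = Σ p·log₁₀(p/q).
  0.180·log₁₀(0.180/0.331) = -0.04762
  0.334·log₁₀(0.334/0.299) = 0.01606
  0.203·log₁₀(0.203/0.014) = 0.23576
  0.283·log₁₀(0.283/0.356) = -0.02820
D(P‖Q) = 0.1760 dits.

0.1760 dits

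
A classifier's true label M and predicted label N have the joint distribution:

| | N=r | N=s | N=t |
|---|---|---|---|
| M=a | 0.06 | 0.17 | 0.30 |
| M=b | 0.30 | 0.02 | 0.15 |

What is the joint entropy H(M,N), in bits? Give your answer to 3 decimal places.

H(M,N) = −Σ p(x,y)·log₂ p(x,y) over all 6 cells.
  cell (a,r): −0.06·log₂0.06 = 0.2435
  cell (a,s): −0.17·log₂0.17 = 0.4346
  cell (a,t): −0.30·log₂0.30 = 0.5211
  cell (b,r): −0.30·log₂0.30 = 0.5211
  cell (b,s): −0.02·log₂0.02 = 0.1129
  cell (b,t): −0.15·log₂0.15 = 0.4105
Sum = 2.244 bits.

2.244 bits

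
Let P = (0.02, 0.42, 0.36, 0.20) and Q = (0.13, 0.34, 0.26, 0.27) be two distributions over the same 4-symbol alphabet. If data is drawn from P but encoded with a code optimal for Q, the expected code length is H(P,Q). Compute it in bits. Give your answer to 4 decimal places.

1.7900 bits

H(P,Q) = −Σ p·log₂ q.
  −0.02·log₂(0.13) = 0.05887
  −0.42·log₂(0.34) = 0.65369
  −0.36·log₂(0.26) = 0.69963
  −0.20·log₂(0.27) = 0.37779
H(P,Q) = 1.7900 bits.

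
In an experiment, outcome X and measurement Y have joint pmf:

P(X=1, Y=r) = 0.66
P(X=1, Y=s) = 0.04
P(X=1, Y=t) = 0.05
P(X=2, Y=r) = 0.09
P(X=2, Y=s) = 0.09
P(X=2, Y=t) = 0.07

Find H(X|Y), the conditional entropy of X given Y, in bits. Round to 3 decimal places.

Chain rule: H(X|Y) = H(X,Y) − H(Y).
Marginals: p(X) = (0.7500, 0.2500), p(Y) = (0.7500, 0.1300, 0.1200).
H(X,Y) = 1.6914 bits; H(Y) = 1.0610 bits.
H(X|Y) = 1.6914 − 1.0610 = 0.630 bits.

0.630 bits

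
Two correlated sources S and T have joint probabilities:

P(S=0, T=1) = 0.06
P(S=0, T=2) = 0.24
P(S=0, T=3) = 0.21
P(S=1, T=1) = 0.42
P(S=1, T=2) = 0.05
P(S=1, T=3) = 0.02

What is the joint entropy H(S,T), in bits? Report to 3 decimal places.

2.065 bits

H(S,T) = −Σ p(x,y)·log₂ p(x,y) over all 6 cells.
  cell (0,1): −0.06·log₂0.06 = 0.2435
  cell (0,2): −0.24·log₂0.24 = 0.4941
  cell (0,3): −0.21·log₂0.21 = 0.4728
  cell (1,1): −0.42·log₂0.42 = 0.5256
  cell (1,2): −0.05·log₂0.05 = 0.2161
  cell (1,3): −0.02·log₂0.02 = 0.1129
Sum = 2.065 bits.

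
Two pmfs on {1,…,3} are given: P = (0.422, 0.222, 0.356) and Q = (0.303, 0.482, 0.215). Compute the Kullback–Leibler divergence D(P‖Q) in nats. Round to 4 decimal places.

0.1472 nats

D(P‖Q) = Σ p·ln(p/q).
  0.422·ln(0.422/0.303) = 0.13980
  0.222·ln(0.222/0.482) = -0.17211
  0.356·ln(0.356/0.215) = 0.17953
D(P‖Q) = 0.1472 nats.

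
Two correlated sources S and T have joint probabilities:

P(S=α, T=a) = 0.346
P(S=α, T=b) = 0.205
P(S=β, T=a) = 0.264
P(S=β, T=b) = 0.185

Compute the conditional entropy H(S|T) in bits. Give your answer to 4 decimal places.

0.9913 bits

Chain rule: H(S|T) = H(S,T) − H(T).
Marginals: p(S) = (0.5510, 0.4490), p(T) = (0.6100, 0.3900).
H(S,T) = 1.9561 bits; H(T) = 0.9648 bits.
H(S|T) = 1.9561 − 0.9648 = 0.9913 bits.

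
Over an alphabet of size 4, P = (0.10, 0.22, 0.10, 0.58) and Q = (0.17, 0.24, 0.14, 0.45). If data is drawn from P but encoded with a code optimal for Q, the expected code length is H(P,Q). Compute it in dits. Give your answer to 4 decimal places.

H(P,Q) = −Σ p·log₁₀ q.
  −0.10·log₁₀(0.17) = 0.07696
  −0.22·log₁₀(0.24) = 0.13635
  −0.10·log₁₀(0.14) = 0.08539
  −0.58·log₁₀(0.45) = 0.20114
H(P,Q) = 0.4998 dits.

0.4998 dits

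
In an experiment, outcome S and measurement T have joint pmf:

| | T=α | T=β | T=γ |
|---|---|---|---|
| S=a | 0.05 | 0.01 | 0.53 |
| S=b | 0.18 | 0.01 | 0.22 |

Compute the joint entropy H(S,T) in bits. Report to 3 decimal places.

1.760 bits

H(S,T) = −Σ p(x,y)·log₂ p(x,y) over all 6 cells.
  cell (a,α): −0.05·log₂0.05 = 0.2161
  cell (a,β): −0.01·log₂0.01 = 0.0664
  cell (a,γ): −0.53·log₂0.53 = 0.4854
  cell (b,α): −0.18·log₂0.18 = 0.4453
  cell (b,β): −0.01·log₂0.01 = 0.0664
  cell (b,γ): −0.22·log₂0.22 = 0.4806
Sum = 1.760 bits.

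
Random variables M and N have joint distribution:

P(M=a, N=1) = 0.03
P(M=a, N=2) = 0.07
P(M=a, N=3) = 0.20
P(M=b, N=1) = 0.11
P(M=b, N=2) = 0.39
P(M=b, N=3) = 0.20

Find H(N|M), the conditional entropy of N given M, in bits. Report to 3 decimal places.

1.348 bits

Chain rule: H(N|M) = H(M,N) − H(M).
Marginals: p(M) = (0.3000, 0.7000), p(N) = (0.1400, 0.4600, 0.4000).
H(M,N) = 2.2292 bits; H(M) = 0.8813 bits.
H(N|M) = 2.2292 − 0.8813 = 1.348 bits.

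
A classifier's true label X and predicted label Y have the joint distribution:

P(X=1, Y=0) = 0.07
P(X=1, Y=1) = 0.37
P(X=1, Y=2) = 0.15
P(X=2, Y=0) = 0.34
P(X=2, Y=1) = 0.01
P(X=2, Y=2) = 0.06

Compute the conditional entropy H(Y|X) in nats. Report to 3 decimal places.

0.743 nats

Chain rule: H(Y|X) = H(X,Y) − H(X).
Marginals: p(X) = (0.5900, 0.4100), p(Y) = (0.4100, 0.3800, 0.2100).
H(X,Y) = 1.4202 nats; H(X) = 0.6769 nats.
H(Y|X) = 1.4202 − 0.6769 = 0.743 nats.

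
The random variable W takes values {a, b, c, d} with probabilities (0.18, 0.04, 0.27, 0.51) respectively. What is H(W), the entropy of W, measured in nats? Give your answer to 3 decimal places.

1.134 nats

H(W) = −Σ p·ln p.
  −(0.18)·ln(0.18) = 0.3087
  −(0.04)·ln(0.04) = 0.1288
  −(0.27)·ln(0.27) = 0.3535
  −(0.51)·ln(0.51) = 0.3434
Sum: 0.3087 + 0.1288 + 0.3535 + 0.3434 = 1.134 nats.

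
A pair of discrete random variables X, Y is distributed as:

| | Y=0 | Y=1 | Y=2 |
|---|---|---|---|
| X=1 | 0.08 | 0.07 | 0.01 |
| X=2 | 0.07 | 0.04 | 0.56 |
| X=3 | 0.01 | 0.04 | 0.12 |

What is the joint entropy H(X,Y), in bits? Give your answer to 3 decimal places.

H(X,Y) = −Σ p(x,y)·log₂ p(x,y) over all 9 cells.
  cell (1,0): −0.08·log₂0.08 = 0.2915
  cell (1,1): −0.07·log₂0.07 = 0.2686
  cell (1,2): −0.01·log₂0.01 = 0.0664
  cell (2,0): −0.07·log₂0.07 = 0.2686
  cell (2,1): −0.04·log₂0.04 = 0.1858
  cell (2,2): −0.56·log₂0.56 = 0.4684
  cell (3,0): −0.01·log₂0.01 = 0.0664
  cell (3,1): −0.04·log₂0.04 = 0.1858
  cell (3,2): −0.12·log₂0.12 = 0.3671
Sum = 2.169 bits.

2.169 bits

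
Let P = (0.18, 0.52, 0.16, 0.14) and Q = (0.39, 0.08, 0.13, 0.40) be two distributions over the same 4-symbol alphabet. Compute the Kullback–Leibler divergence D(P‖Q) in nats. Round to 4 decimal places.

0.7204 nats

D(P‖Q) = Σ p·ln(p/q).
  0.18·ln(0.18/0.39) = -0.13917
  0.52·ln(0.52/0.08) = 0.97334
  0.16·ln(0.16/0.13) = 0.03322
  0.14·ln(0.14/0.40) = -0.14698
D(P‖Q) = 0.7204 nats.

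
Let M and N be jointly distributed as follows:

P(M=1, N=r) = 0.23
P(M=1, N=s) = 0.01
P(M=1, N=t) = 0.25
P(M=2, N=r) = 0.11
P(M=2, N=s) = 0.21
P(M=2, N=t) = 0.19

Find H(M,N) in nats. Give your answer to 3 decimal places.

H(M,N) = −Σ p(x,y)·ln p(x,y) over all 6 cells.
  cell (1,r): −0.23·ln0.23 = 0.3380
  cell (1,s): −0.01·ln0.01 = 0.0461
  cell (1,t): −0.25·ln0.25 = 0.3466
  cell (2,r): −0.11·ln0.11 = 0.2428
  cell (2,s): −0.21·ln0.21 = 0.3277
  cell (2,t): −0.19·ln0.19 = 0.3155
Sum = 1.617 nats.

1.617 nats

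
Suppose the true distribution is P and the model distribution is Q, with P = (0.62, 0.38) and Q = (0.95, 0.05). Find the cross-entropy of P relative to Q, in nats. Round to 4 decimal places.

H(P,Q) = −Σ p·ln q.
  −0.62·ln(0.95) = 0.03180
  −0.38·ln(0.05) = 1.13838
H(P,Q) = 1.1702 nats.

1.1702 nats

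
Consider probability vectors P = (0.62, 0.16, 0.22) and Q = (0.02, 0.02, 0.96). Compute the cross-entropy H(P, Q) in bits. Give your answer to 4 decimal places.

H(P,Q) = −Σ p·log₂ q.
  −0.62·log₂(0.02) = 3.49919
  −0.16·log₂(0.02) = 0.90302
  −0.22·log₂(0.96) = 0.01296
H(P,Q) = 4.4152 bits.

4.4152 bits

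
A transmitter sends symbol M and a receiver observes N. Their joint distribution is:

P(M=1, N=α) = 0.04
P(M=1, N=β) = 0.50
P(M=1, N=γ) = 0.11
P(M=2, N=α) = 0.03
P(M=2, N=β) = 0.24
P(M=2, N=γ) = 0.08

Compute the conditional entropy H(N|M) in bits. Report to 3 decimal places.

Marginals: p(M) = (0.6500, 0.3500), p(N) = (0.0700, 0.7400, 0.1900).
H(N|M) = Σ p(M) · H(N|M=·).
  M=1: p=0.6500, H(N|M=1) = 0.9724
  M=2: p=0.3500, H(N|M=2) = 1.1637
Weighted sum = 1.039 bits.

1.039 bits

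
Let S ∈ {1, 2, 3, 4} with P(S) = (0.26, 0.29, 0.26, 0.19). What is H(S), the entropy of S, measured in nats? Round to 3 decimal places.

H(S) = −Σ p·ln p.
  −(0.26)·ln(0.26) = 0.3502
  −(0.29)·ln(0.29) = 0.3590
  −(0.26)·ln(0.26) = 0.3502
  −(0.19)·ln(0.19) = 0.3155
Sum: 0.3502 + 0.3590 + 0.3502 + 0.3155 = 1.375 nats.

1.375 nats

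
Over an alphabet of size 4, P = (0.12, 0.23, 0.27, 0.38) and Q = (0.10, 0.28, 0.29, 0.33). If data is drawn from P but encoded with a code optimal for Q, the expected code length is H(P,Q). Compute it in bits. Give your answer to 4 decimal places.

H(P,Q) = −Σ p·log₂ q.
  −0.12·log₂(0.10) = 0.39863
  −0.23·log₂(0.28) = 0.42240
  −0.27·log₂(0.29) = 0.48219
  −0.38·log₂(0.33) = 0.60780
H(P,Q) = 1.9110 bits.

1.9110 bits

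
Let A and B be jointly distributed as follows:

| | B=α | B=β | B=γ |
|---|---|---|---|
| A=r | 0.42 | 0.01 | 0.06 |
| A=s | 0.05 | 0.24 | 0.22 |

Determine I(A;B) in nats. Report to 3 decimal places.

0.346 nats

Marginals: p(A) = (0.4900, 0.5100), p(B) = (0.4700, 0.2500, 0.2800).
I(A;B) = Σ p(x,y)·ln[p(x,y)/(p(x)p(y))].
  (r,α): 0.42·ln(1.8237) = 0.2524
  (r,β): 0.01·ln(0.0816) = -0.0251
  (r,γ): 0.06·ln(0.4373) = -0.0496
  (s,α): 0.05·ln(0.2086) = -0.0784
  (s,β): 0.24·ln(1.8824) = 0.1518
  (s,γ): 0.22·ln(1.5406) = 0.0951
Sum = 0.346 nats.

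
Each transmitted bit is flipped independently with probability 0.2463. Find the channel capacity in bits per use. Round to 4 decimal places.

Binary symmetric channel: C = 1 − h₂(ε) where h₂ is the binary entropy function.
h₂(0.2463) = −0.2463·log₂0.2463 − 0.7537·log₂0.7537 = 0.8054.
C = 1 − 0.8054 = 0.1946 bits per channel use.

0.1946 bits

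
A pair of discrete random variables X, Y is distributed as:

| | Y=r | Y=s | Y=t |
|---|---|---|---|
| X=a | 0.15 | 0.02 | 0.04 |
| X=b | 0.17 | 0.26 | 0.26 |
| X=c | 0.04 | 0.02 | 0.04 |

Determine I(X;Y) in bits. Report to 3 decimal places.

0.117 bits

Marginals: p(X) = (0.2100, 0.6900, 0.1000), p(Y) = (0.3600, 0.3000, 0.3400).
I(X;Y) = H(X) + H(Y) − H(X,Y).
H(X) = 1.1744, H(Y) = 1.5809, H(X,Y) = 2.6387.
I(X;Y) = 1.1744 + 1.5809 − 2.6387 = 0.117 bits.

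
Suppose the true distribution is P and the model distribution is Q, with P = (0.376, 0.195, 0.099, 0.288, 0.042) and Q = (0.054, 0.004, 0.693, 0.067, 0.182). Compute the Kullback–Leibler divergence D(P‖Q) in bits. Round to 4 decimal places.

2.3852 bits

D(P‖Q) = Σ p·log₂(p/q).
  0.376·log₂(0.376/0.054) = 1.05269
  0.195·log₂(0.195/0.004) = 1.09343
  0.099·log₂(0.099/0.693) = -0.27793
  0.288·log₂(0.288/0.067) = 0.60590
  0.042·log₂(0.042/0.182) = -0.08885
D(P‖Q) = 2.3852 bits.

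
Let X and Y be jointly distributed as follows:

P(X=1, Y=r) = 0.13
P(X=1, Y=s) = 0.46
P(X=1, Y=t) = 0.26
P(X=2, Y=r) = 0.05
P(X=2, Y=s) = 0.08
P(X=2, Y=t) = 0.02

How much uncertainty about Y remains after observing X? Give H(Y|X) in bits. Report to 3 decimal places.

1.414 bits

Marginals: p(X) = (0.8500, 0.1500), p(Y) = (0.1800, 0.5400, 0.2800).
H(Y|X) = Σ p(X) · H(Y|X=·).
  X=1: p=0.8500, H(Y|X=1) = 1.4164
  X=2: p=0.1500, H(Y|X=2) = 1.3996
Weighted sum = 1.414 bits.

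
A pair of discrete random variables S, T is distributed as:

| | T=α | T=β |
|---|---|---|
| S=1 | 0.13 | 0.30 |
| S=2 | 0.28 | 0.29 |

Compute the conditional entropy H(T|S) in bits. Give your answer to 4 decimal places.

0.9500 bits

Marginals: p(S) = (0.4300, 0.5700), p(T) = (0.4100, 0.5900).
H(T|S) = Σ p(S) · H(T|S=·).
  S=1: p=0.4300, H(T|S=1) = 0.8841
  S=2: p=0.5700, H(T|S=2) = 0.9998
Weighted sum = 0.9500 bits.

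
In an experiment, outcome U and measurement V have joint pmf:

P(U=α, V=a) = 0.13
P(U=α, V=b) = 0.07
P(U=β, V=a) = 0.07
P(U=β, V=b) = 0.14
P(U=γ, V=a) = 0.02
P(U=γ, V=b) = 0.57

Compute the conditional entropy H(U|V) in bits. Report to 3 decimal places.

1.132 bits

Marginals: p(U) = (0.2000, 0.2100, 0.5900), p(V) = (0.2200, 0.7800).
H(U|V) = Σ p(V) · H(U|V=·).
  V=a: p=0.2200, H(U|V=a) = 1.2886
  V=b: p=0.7800, H(U|V=b) = 1.0876
Weighted sum = 1.132 bits.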